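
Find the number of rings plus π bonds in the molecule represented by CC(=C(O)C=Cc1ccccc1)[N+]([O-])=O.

Molecular formula from the SMILES: C11H11NO3.
DoU = (2C + 2 + N − H − X)/2 = (2·11 + 2 + 1 − 11 − 0)/2 = 14/2 = 7.
(Structurally: 1 ring(s) + 6 π bond(s) = 7.)

7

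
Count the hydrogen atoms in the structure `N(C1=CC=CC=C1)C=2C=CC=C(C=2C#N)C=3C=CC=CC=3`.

14

Hydrogens are implicit in SMILES; fill each atom to its normal valence:
  13 × C (aromatic): 1 H each → 13
  5 × C (aromatic): no H
  1 × C: no H
  1 × N: 1 H
  1 × N: no H
  Total hydrogens = 14.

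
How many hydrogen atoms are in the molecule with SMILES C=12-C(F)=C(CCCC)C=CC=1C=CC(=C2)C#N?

Hydrogens are implicit in SMILES; fill each atom to its normal valence:
  5 × C (aromatic): 1 H each → 5
  5 × C (aromatic): no H
  3 × C: 2 H each → 6
  1 × C: 3 H
  1 × C: no H
  1 × F: no H
  1 × N: no H
  Total hydrogens = 14.

14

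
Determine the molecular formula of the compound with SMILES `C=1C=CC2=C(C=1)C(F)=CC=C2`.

Heavy atoms from the SMILES: 10 C, 1 F.
Implicit hydrogens by atom environment:
  7 × C (aromatic): 1 H each → 7
  3 × C (aromatic): no H
  1 × F: no H
  Total hydrogens = 7.
Molecular formula: C10H7F

C10H7F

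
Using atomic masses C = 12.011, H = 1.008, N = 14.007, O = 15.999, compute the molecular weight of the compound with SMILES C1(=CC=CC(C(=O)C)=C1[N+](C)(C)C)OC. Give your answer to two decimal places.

208.28

Molecular formula: C12H18NO2+.
M = 12×12.011 + 18×1.008 + 1×14.007 + 2×15.999 = 208.28 g/mol.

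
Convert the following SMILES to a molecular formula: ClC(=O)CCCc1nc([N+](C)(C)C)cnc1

C11H17ClN3O+

Heavy atoms from the SMILES: 11 C, 1 Cl, 3 N, 1 O.
Implicit hydrogens by atom environment:
  3 × C: 3 H each → 9
  3 × C: 2 H each → 6
  2 × C (aromatic): 1 H each → 2
  2 × C (aromatic): no H
  2 × N (aromatic): no H
  1 × C: no H
  1 × Cl: no H
  1 × N (charge +1): no H
  1 × O: no H
  Total hydrogens = 17.
Net charge +1.
Molecular formula: C11H17ClN3O+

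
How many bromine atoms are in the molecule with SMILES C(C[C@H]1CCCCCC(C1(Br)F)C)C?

The symbol for bromine appears 1 time in the SMILES.

1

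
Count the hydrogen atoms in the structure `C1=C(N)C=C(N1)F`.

Hydrogens are implicit in SMILES; fill each atom to its normal valence:
  2 × C (aromatic): 1 H each → 2
  2 × C (aromatic): no H
  1 × F: no H
  1 × N: 2 H
  1 × N (aromatic): 1 H
  Total hydrogens = 5.

5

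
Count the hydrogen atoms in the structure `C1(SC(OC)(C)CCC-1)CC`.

18

Hydrogens are implicit in SMILES; fill each atom to its normal valence:
  4 × C: 2 H each → 8
  3 × C: 3 H each → 9
  1 × C: 1 H
  1 × C: no H
  1 × O: no H
  1 × S: no H
  Total hydrogens = 18.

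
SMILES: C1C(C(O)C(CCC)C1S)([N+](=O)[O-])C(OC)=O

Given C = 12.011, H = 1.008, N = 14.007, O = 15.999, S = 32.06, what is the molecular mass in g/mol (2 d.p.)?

263.31

Molecular formula: C10H17NO5S.
M = 10×12.011 + 17×1.008 + 1×14.007 + 5×15.999 + 1×32.06 = 263.31 g/mol.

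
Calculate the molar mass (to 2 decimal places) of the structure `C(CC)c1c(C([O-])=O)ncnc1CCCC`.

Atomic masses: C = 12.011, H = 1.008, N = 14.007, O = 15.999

221.28

Molecular formula: C12H17N2O2-.
M = 12×12.011 + 17×1.008 + 2×14.007 + 2×15.999 = 221.28 g/mol.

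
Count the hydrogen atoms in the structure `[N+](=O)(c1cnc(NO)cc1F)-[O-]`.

Hydrogens are implicit in SMILES; fill each atom to its normal valence:
  3 × C (aromatic): no H
  2 × C (aromatic): 1 H each → 2
  1 × F: no H
  1 × N: 1 H
  1 × N (aromatic): no H
  1 × N (charge +1): no H
  1 × O: 1 H
  1 × O: no H
  1 × O (charge -1): no H
  Total hydrogens = 4.

4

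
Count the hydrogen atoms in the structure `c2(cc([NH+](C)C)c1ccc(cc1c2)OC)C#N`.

15

Hydrogens are implicit in SMILES; fill each atom to its normal valence:
  5 × C (aromatic): 1 H each → 5
  5 × C (aromatic): no H
  3 × C: 3 H each → 9
  1 × C: no H
  1 × N (charge +1): 1 H
  1 × N: no H
  1 × O: no H
  Total hydrogens = 15.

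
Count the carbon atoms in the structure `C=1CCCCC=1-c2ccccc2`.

The symbol for carbon appears 12 times in the SMILES. Lowercase c denotes aromatic carbon and counts toward C.

12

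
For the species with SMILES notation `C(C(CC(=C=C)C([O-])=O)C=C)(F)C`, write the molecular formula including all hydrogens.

Heavy atoms from the SMILES: 10 C, 1 F, 2 O.
Implicit hydrogens by atom environment:
  3 × C: 2 H each → 6
  3 × C: 1 H each → 3
  3 × C: no H
  1 × C: 3 H
  1 × F: no H
  1 × O: no H
  1 × O (charge -1): no H
  Total hydrogens = 12.
Net charge -1.
Molecular formula: C10H12FO2-

C10H12FO2-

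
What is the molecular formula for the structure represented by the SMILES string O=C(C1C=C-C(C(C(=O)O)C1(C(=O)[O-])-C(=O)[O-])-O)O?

Heavy atoms from the SMILES: 10 C, 9 O.
Implicit hydrogens by atom environment:
  5 × C: 1 H each → 5
  5 × C: no H
  4 × O: no H
  3 × O: 1 H each → 3
  2 × O (charge -1): no H
  Total hydrogens = 8.
Net charge -2.
Molecular formula: [C10H8O9]2-

[C10H8O9]2-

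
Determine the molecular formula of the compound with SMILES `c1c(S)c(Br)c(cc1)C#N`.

Heavy atoms from the SMILES: 1 Br, 7 C, 1 N, 1 S.
Implicit hydrogens by atom environment:
  3 × C (aromatic): 1 H each → 3
  3 × C (aromatic): no H
  1 × Br: no H
  1 × C: no H
  1 × N: no H
  1 × S: 1 H
  Total hydrogens = 4.
Molecular formula: C7H4BrNS

C7H4BrNS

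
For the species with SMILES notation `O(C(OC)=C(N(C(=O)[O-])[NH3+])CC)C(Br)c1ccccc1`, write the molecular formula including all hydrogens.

Heavy atoms from the SMILES: 1 Br, 13 C, 2 N, 4 O.
Implicit hydrogens by atom environment:
  5 × C (aromatic): 1 H each → 5
  3 × C: no H
  3 × O: no H
  2 × C: 3 H each → 6
  1 × Br: no H
  1 × C: 2 H
  1 × C: 1 H
  1 × C (aromatic): no H
  1 × N (charge +1): 3 H
  1 × N: no H
  1 × O (charge -1): no H
  Total hydrogens = 17.
Molecular formula: C13H17BrN2O4

C13H17BrN2O4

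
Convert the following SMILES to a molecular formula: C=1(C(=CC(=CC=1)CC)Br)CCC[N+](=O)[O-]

C11H14BrNO2

Heavy atoms from the SMILES: 1 Br, 11 C, 1 N, 2 O.
Implicit hydrogens by atom environment:
  4 × C: 2 H each → 8
  3 × C (aromatic): 1 H each → 3
  3 × C (aromatic): no H
  1 × Br: no H
  1 × C: 3 H
  1 × N (charge +1): no H
  1 × O: no H
  1 × O (charge -1): no H
  Total hydrogens = 14.
Molecular formula: C11H14BrNO2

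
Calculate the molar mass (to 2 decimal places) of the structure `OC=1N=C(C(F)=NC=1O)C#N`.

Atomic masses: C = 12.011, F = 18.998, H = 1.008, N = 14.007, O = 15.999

155.09

Molecular formula: C5H2FN3O2.
M = 5×12.011 + 1×18.998 + 2×1.008 + 3×14.007 + 2×15.999 = 155.09 g/mol.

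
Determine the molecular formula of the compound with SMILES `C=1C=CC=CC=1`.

C6H6

Heavy atoms from the SMILES: 6 C.
Implicit hydrogens by atom environment:
  6 × C (aromatic): 1 H each → 6
  Total hydrogens = 6.
Molecular formula: C6H6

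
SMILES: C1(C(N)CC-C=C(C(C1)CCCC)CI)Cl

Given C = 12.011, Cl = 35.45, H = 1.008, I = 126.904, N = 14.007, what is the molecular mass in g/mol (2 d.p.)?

Molecular formula: C13H23ClIN.
M = 13×12.011 + 1×35.45 + 23×1.008 + 1×126.904 + 1×14.007 = 355.69 g/mol.

355.69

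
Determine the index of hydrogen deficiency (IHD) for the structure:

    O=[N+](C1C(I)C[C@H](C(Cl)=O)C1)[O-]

3

Molecular formula from the SMILES: C6H7ClINO3.
DoU = (2C + 2 + N − H − X)/2 = (2·6 + 2 + 1 − 7 − 2)/2 = 6/2 = 3.
(Structurally: 1 ring(s) + 2 π bond(s) = 3.)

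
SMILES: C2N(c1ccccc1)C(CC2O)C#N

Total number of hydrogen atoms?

Hydrogens are implicit in SMILES; fill each atom to its normal valence:
  5 × C (aromatic): 1 H each → 5
  2 × C: 2 H each → 4
  2 × C: 1 H each → 2
  2 × N: no H
  1 × C: no H
  1 × C (aromatic): no H
  1 × O: 1 H
  Total hydrogens = 12.

12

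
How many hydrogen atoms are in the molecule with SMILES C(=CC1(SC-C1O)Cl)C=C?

9

Hydrogens are implicit in SMILES; fill each atom to its normal valence:
  4 × C: 1 H each → 4
  2 × C: 2 H each → 4
  1 × C: no H
  1 × Cl: no H
  1 × O: 1 H
  1 × S: no H
  Total hydrogens = 9.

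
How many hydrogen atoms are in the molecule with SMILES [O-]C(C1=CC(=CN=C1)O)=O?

Hydrogens are implicit in SMILES; fill each atom to its normal valence:
  3 × C (aromatic): 1 H each → 3
  2 × C (aromatic): no H
  1 × C: no H
  1 × N (aromatic): no H
  1 × O: 1 H
  1 × O: no H
  1 × O (charge -1): no H
  Total hydrogens = 4.

4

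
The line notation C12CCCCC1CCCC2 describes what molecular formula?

Heavy atoms from the SMILES: 10 C.
Implicit hydrogens by atom environment:
  8 × C: 2 H each → 16
  2 × C: 1 H each → 2
  Total hydrogens = 18.
Molecular formula: C10H18

C10H18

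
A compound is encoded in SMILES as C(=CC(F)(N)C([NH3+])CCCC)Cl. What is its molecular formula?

C8H17ClFN2+

Heavy atoms from the SMILES: 8 C, 1 Cl, 1 F, 2 N.
Implicit hydrogens by atom environment:
  3 × C: 2 H each → 6
  3 × C: 1 H each → 3
  1 × C: 3 H
  1 × C: no H
  1 × Cl: no H
  1 × F: no H
  1 × N (charge +1): 3 H
  1 × N: 2 H
  Total hydrogens = 17.
Net charge +1.
Molecular formula: C8H17ClFN2+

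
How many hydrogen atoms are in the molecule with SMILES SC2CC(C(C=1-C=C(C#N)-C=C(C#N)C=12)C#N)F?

8

Hydrogens are implicit in SMILES; fill each atom to its normal valence:
  4 × C (aromatic): no H
  3 × C: 1 H each → 3
  3 × C: no H
  3 × N: no H
  2 × C (aromatic): 1 H each → 2
  1 × C: 2 H
  1 × F: no H
  1 × S: 1 H
  Total hydrogens = 8.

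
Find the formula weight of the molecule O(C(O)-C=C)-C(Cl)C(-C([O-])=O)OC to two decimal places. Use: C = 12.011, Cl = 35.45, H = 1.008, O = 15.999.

Molecular formula: C7H10ClO5-.
M = 7×12.011 + 1×35.45 + 10×1.008 + 5×15.999 = 209.60 g/mol.

209.60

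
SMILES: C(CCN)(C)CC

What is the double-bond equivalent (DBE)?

Molecular formula from the SMILES: C6H15N.
DoU = (2C + 2 + N − H − X)/2 = (2·6 + 2 + 1 − 15 − 0)/2 = 0/2 = 0.
(Structurally: 0 ring(s) + 0 π bond(s) = 0.)

0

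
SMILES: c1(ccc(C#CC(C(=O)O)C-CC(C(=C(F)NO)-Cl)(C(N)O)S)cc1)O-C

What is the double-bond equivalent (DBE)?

8

Molecular formula from the SMILES: C17H20ClFN2O5S.
DoU = (2C + 2 + N − H − X)/2 = (2·17 + 2 + 2 − 20 − 2)/2 = 16/2 = 8.
(Structurally: 1 ring(s) + 7 π bond(s) = 8.)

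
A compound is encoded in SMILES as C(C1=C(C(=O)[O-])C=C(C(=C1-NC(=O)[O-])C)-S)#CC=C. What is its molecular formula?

[C13H9NO4S]2-

Heavy atoms from the SMILES: 13 C, 1 N, 4 O, 1 S.
Implicit hydrogens by atom environment:
  5 × C (aromatic): no H
  4 × C: no H
  2 × O: no H
  2 × O (charge -1): no H
  1 × C: 3 H
  1 × C: 2 H
  1 × C (aromatic): 1 H
  1 × C: 1 H
  1 × N: 1 H
  1 × S: 1 H
  Total hydrogens = 9.
Net charge -2.
Molecular formula: [C13H9NO4S]2-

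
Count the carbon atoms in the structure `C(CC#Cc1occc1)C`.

The symbol for carbon appears 9 times in the SMILES. Lowercase c denotes aromatic carbon and counts toward C.

9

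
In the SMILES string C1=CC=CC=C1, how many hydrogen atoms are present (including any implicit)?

Hydrogens are implicit in SMILES; fill each atom to its normal valence:
  6 × C (aromatic): 1 H each → 6
  Total hydrogens = 6.

6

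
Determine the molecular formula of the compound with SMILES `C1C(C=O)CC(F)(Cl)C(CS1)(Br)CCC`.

C10H15BrClFOS

Heavy atoms from the SMILES: 1 Br, 10 C, 1 Cl, 1 F, 1 O, 1 S.
Implicit hydrogens by atom environment:
  5 × C: 2 H each → 10
  2 × C: 1 H each → 2
  2 × C: no H
  1 × Br: no H
  1 × C: 3 H
  1 × Cl: no H
  1 × F: no H
  1 × O: no H
  1 × S: no H
  Total hydrogens = 15.
Molecular formula: C10H15BrClFOS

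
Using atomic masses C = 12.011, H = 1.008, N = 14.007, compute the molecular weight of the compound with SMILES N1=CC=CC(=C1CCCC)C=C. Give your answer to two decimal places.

Molecular formula: C11H15N.
M = 11×12.011 + 15×1.008 + 1×14.007 = 161.25 g/mol.

161.25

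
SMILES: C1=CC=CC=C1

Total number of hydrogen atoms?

Hydrogens are implicit in SMILES; fill each atom to its normal valence:
  6 × C (aromatic): 1 H each → 6
  Total hydrogens = 6.

6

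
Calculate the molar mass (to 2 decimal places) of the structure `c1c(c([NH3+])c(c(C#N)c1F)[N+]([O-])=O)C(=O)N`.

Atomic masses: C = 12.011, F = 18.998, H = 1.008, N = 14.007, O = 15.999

Molecular formula: C8H6FN4O3+.
M = 8×12.011 + 1×18.998 + 6×1.008 + 4×14.007 + 3×15.999 = 225.16 g/mol.

225.16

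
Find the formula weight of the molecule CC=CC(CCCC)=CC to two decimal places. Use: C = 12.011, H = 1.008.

138.25

Molecular formula: C10H18.
M = 10×12.011 + 18×1.008 = 138.25 g/mol.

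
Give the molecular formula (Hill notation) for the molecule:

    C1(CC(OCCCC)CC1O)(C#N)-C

Heavy atoms from the SMILES: 11 C, 1 N, 2 O.
Implicit hydrogens by atom environment:
  5 × C: 2 H each → 10
  2 × C: 3 H each → 6
  2 × C: 1 H each → 2
  2 × C: no H
  1 × N: no H
  1 × O: 1 H
  1 × O: no H
  Total hydrogens = 19.
Molecular formula: C11H19NO2

C11H19NO2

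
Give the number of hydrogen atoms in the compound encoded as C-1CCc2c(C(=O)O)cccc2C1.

12

Hydrogens are implicit in SMILES; fill each atom to its normal valence:
  4 × C: 2 H each → 8
  3 × C (aromatic): 1 H each → 3
  3 × C (aromatic): no H
  1 × C: no H
  1 × O: 1 H
  1 × O: no H
  Total hydrogens = 12.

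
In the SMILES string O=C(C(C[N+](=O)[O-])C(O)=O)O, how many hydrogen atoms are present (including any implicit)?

Hydrogens are implicit in SMILES; fill each atom to its normal valence:
  3 × O: no H
  2 × C: no H
  2 × O: 1 H each → 2
  1 × C: 2 H
  1 × C: 1 H
  1 × N (charge +1): no H
  1 × O (charge -1): no H
  Total hydrogens = 5.

5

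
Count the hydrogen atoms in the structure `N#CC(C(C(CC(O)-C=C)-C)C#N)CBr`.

15

Hydrogens are implicit in SMILES; fill each atom to its normal valence:
  5 × C: 1 H each → 5
  3 × C: 2 H each → 6
  2 × C: no H
  2 × N: no H
  1 × Br: no H
  1 × C: 3 H
  1 × O: 1 H
  Total hydrogens = 15.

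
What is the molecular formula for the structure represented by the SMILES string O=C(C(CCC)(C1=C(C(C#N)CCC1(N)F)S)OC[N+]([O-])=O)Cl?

Heavy atoms from the SMILES: 13 C, 1 Cl, 1 F, 3 N, 4 O, 1 S.
Implicit hydrogens by atom environment:
  6 × C: no H
  5 × C: 2 H each → 10
  3 × O: no H
  1 × C: 3 H
  1 × C: 1 H
  1 × Cl: no H
  1 × F: no H
  1 × N: 2 H
  1 × N: no H
  1 × N (charge +1): no H
  1 × O (charge -1): no H
  1 × S: 1 H
  Total hydrogens = 17.
Molecular formula: C13H17ClFN3O4S

C13H17ClFN3O4S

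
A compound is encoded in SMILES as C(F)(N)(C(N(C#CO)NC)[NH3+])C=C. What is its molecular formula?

C7H14FN4O+

Heavy atoms from the SMILES: 7 C, 1 F, 4 N, 1 O.
Implicit hydrogens by atom environment:
  3 × C: no H
  2 × C: 1 H each → 2
  1 × C: 3 H
  1 × C: 2 H
  1 × F: no H
  1 × N (charge +1): 3 H
  1 × N: 2 H
  1 × N: 1 H
  1 × N: no H
  1 × O: 1 H
  Total hydrogens = 14.
Net charge +1.
Molecular formula: C7H14FN4O+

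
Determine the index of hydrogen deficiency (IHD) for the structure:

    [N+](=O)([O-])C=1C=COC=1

Molecular formula from the SMILES: C4H3NO3.
DoU = (2C + 2 + N − H − X)/2 = (2·4 + 2 + 1 − 3 − 0)/2 = 8/2 = 4.
(Structurally: 1 ring(s) + 3 π bond(s) = 4.)

4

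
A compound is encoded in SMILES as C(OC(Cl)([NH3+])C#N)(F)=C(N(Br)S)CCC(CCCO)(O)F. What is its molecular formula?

C10H16BrClF2N3O3S+

Heavy atoms from the SMILES: 1 Br, 10 C, 1 Cl, 2 F, 3 N, 3 O, 1 S.
Implicit hydrogens by atom environment:
  5 × C: 2 H each → 10
  5 × C: no H
  2 × F: no H
  2 × N: no H
  2 × O: 1 H each → 2
  1 × Br: no H
  1 × Cl: no H
  1 × N (charge +1): 3 H
  1 × O: no H
  1 × S: 1 H
  Total hydrogens = 16.
Net charge +1.
Molecular formula: C10H16BrClF2N3O3S+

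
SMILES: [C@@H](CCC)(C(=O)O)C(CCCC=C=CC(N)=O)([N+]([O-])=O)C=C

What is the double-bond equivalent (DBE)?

Molecular formula from the SMILES: C15H22N2O5.
DoU = (2C + 2 + N − H − X)/2 = (2·15 + 2 + 2 − 22 − 0)/2 = 12/2 = 6.
(Structurally: 0 ring(s) + 6 π bond(s) = 6.)

6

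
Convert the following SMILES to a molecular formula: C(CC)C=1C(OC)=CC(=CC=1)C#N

C11H13NO

Heavy atoms from the SMILES: 11 C, 1 N, 1 O.
Implicit hydrogens by atom environment:
  3 × C (aromatic): 1 H each → 3
  3 × C (aromatic): no H
  2 × C: 3 H each → 6
  2 × C: 2 H each → 4
  1 × C: no H
  1 × N: no H
  1 × O: no H
  Total hydrogens = 13.
Molecular formula: C11H13NO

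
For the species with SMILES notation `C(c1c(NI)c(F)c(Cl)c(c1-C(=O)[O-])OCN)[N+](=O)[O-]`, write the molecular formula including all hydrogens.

Heavy atoms from the SMILES: 9 C, 1 Cl, 1 F, 1 I, 3 N, 5 O.
Implicit hydrogens by atom environment:
  6 × C (aromatic): no H
  3 × O: no H
  2 × C: 2 H each → 4
  2 × O (charge -1): no H
  1 × C: no H
  1 × Cl: no H
  1 × F: no H
  1 × I: no H
  1 × N: 2 H
  1 × N: 1 H
  1 × N (charge +1): no H
  Total hydrogens = 7.
Net charge -1.
Molecular formula: C9H7ClFIN3O5-

C9H7ClFIN3O5-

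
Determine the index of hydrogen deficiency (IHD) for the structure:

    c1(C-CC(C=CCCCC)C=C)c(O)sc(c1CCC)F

5

Molecular formula from the SMILES: C18H27FOS.
DoU = (2C + 2 + N − H − X)/2 = (2·18 + 2 + 0 − 27 − 1)/2 = 10/2 = 5.
(Structurally: 1 ring(s) + 4 π bond(s) = 5.)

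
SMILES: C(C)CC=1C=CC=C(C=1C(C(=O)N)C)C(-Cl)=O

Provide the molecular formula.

Heavy atoms from the SMILES: 13 C, 1 Cl, 1 N, 2 O.
Implicit hydrogens by atom environment:
  3 × C (aromatic): 1 H each → 3
  3 × C (aromatic): no H
  2 × C: 3 H each → 6
  2 × C: 2 H each → 4
  2 × C: no H
  2 × O: no H
  1 × C: 1 H
  1 × Cl: no H
  1 × N: 2 H
  Total hydrogens = 16.
Molecular formula: C13H16ClNO2

C13H16ClNO2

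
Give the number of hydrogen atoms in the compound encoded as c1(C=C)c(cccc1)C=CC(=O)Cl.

Hydrogens are implicit in SMILES; fill each atom to its normal valence:
  4 × C (aromatic): 1 H each → 4
  3 × C: 1 H each → 3
  2 × C (aromatic): no H
  1 × C: 2 H
  1 × C: no H
  1 × Cl: no H
  1 × O: no H
  Total hydrogens = 9.

9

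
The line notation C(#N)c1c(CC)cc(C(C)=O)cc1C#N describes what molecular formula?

Heavy atoms from the SMILES: 12 C, 2 N, 1 O.
Implicit hydrogens by atom environment:
  4 × C (aromatic): no H
  3 × C: no H
  2 × C: 3 H each → 6
  2 × C (aromatic): 1 H each → 2
  2 × N: no H
  1 × C: 2 H
  1 × O: no H
  Total hydrogens = 10.
Molecular formula: C12H10N2O

C12H10N2O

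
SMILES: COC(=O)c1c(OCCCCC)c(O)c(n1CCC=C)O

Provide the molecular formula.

Heavy atoms from the SMILES: 15 C, 1 N, 5 O.
Implicit hydrogens by atom environment:
  7 × C: 2 H each → 14
  4 × C (aromatic): no H
  3 × O: no H
  2 × C: 3 H each → 6
  2 × O: 1 H each → 2
  1 × C: 1 H
  1 × C: no H
  1 × N (aromatic): no H
  Total hydrogens = 23.
Molecular formula: C15H23NO5

C15H23NO5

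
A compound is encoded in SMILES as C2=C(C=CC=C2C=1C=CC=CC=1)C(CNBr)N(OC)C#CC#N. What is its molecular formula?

Heavy atoms from the SMILES: 1 Br, 18 C, 3 N, 1 O.
Implicit hydrogens by atom environment:
  9 × C (aromatic): 1 H each → 9
  3 × C: no H
  3 × C (aromatic): no H
  2 × N: no H
  1 × Br: no H
  1 × C: 3 H
  1 × C: 2 H
  1 × C: 1 H
  1 × N: 1 H
  1 × O: no H
  Total hydrogens = 16.
Molecular formula: C18H16BrN3O

C18H16BrN3O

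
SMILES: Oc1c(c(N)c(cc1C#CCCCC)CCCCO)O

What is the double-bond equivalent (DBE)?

Molecular formula from the SMILES: C16H23NO3.
DoU = (2C + 2 + N − H − X)/2 = (2·16 + 2 + 1 − 23 − 0)/2 = 12/2 = 6.
(Structurally: 1 ring(s) + 5 π bond(s) = 6.)

6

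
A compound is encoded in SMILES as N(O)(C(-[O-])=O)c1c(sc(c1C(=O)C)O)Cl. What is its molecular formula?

Heavy atoms from the SMILES: 7 C, 1 Cl, 1 N, 5 O, 1 S.
Implicit hydrogens by atom environment:
  4 × C (aromatic): no H
  2 × C: no H
  2 × O: 1 H each → 2
  2 × O: no H
  1 × C: 3 H
  1 × Cl: no H
  1 × N: no H
  1 × O (charge -1): no H
  1 × S (aromatic): no H
  Total hydrogens = 5.
Net charge -1.
Molecular formula: C7H5ClNO5S-

C7H5ClNO5S-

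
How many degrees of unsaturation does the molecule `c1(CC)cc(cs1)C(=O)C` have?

Molecular formula from the SMILES: C8H10OS.
DoU = (2C + 2 + N − H − X)/2 = (2·8 + 2 + 0 − 10 − 0)/2 = 8/2 = 4.
(Structurally: 1 ring(s) + 3 π bond(s) = 4.)

4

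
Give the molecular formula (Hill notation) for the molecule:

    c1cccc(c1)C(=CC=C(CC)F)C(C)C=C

C16H19F

Heavy atoms from the SMILES: 16 C, 1 F.
Implicit hydrogens by atom environment:
  5 × C (aromatic): 1 H each → 5
  4 × C: 1 H each → 4
  2 × C: 3 H each → 6
  2 × C: 2 H each → 4
  2 × C: no H
  1 × C (aromatic): no H
  1 × F: no H
  Total hydrogens = 19.
Molecular formula: C16H19F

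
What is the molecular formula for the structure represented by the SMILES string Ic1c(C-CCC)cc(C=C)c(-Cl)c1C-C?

Heavy atoms from the SMILES: 14 C, 1 Cl, 1 I.
Implicit hydrogens by atom environment:
  5 × C: 2 H each → 10
  5 × C (aromatic): no H
  2 × C: 3 H each → 6
  1 × C (aromatic): 1 H
  1 × C: 1 H
  1 × Cl: no H
  1 × I: no H
  Total hydrogens = 18.
Molecular formula: C14H18ClI

C14H18ClI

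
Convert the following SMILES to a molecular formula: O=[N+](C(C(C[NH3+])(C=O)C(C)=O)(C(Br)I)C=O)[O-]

C8H11BrIN2O5+

Heavy atoms from the SMILES: 1 Br, 8 C, 1 I, 2 N, 5 O.
Implicit hydrogens by atom environment:
  4 × O: no H
  3 × C: 1 H each → 3
  3 × C: no H
  1 × Br: no H
  1 × C: 3 H
  1 × C: 2 H
  1 × I: no H
  1 × N (charge +1): 3 H
  1 × N (charge +1): no H
  1 × O (charge -1): no H
  Total hydrogens = 11.
Net charge +1.
Molecular formula: C8H11BrIN2O5+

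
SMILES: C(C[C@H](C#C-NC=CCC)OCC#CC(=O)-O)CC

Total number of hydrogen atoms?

Hydrogens are implicit in SMILES; fill each atom to its normal valence:
  5 × C: 2 H each → 10
  5 × C: no H
  3 × C: 1 H each → 3
  2 × C: 3 H each → 6
  2 × O: no H
  1 × N: 1 H
  1 × O: 1 H
  Total hydrogens = 21.

21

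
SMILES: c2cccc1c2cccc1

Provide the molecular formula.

Heavy atoms from the SMILES: 10 C.
Implicit hydrogens by atom environment:
  8 × C (aromatic): 1 H each → 8
  2 × C (aromatic): no H
  Total hydrogens = 8.
Molecular formula: C10H8

C10H8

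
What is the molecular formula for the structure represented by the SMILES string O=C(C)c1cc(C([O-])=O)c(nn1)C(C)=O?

C9H7N2O4-

Heavy atoms from the SMILES: 9 C, 2 N, 4 O.
Implicit hydrogens by atom environment:
  3 × C (aromatic): no H
  3 × C: no H
  3 × O: no H
  2 × C: 3 H each → 6
  2 × N (aromatic): no H
  1 × C (aromatic): 1 H
  1 × O (charge -1): no H
  Total hydrogens = 7.
Net charge -1.
Molecular formula: C9H7N2O4-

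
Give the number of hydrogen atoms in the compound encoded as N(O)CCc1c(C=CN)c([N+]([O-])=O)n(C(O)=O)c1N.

13

Hydrogens are implicit in SMILES; fill each atom to its normal valence:
  4 × C (aromatic): no H
  2 × C: 2 H each → 4
  2 × C: 1 H each → 2
  2 × N: 2 H each → 4
  2 × O: 1 H each → 2
  2 × O: no H
  1 × C: no H
  1 × N: 1 H
  1 × N (aromatic): no H
  1 × N (charge +1): no H
  1 × O (charge -1): no H
  Total hydrogens = 13.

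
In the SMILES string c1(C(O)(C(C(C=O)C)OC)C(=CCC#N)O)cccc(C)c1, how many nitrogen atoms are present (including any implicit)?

1

The symbol for nitrogen appears 1 time in the SMILES.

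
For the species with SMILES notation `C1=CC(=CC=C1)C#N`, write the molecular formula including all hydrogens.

C7H5N

Heavy atoms from the SMILES: 7 C, 1 N.
Implicit hydrogens by atom environment:
  5 × C (aromatic): 1 H each → 5
  1 × C (aromatic): no H
  1 × C: no H
  1 × N: no H
  Total hydrogens = 5.
Molecular formula: C7H5N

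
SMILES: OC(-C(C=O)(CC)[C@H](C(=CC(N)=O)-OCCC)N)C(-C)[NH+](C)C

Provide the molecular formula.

Heavy atoms from the SMILES: 16 C, 3 N, 4 O.
Implicit hydrogens by atom environment:
  5 × C: 3 H each → 15
  5 × C: 1 H each → 5
  3 × C: 2 H each → 6
  3 × C: no H
  3 × O: no H
  2 × N: 2 H each → 4
  1 × N (charge +1): 1 H
  1 × O: 1 H
  Total hydrogens = 32.
Net charge +1.
Molecular formula: C16H32N3O4+

C16H32N3O4+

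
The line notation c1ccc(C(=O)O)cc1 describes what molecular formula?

C7H6O2

Heavy atoms from the SMILES: 7 C, 2 O.
Implicit hydrogens by atom environment:
  5 × C (aromatic): 1 H each → 5
  1 × C (aromatic): no H
  1 × C: no H
  1 × O: 1 H
  1 × O: no H
  Total hydrogens = 6.
Molecular formula: C7H6O2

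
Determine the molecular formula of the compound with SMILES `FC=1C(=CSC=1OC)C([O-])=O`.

Heavy atoms from the SMILES: 6 C, 1 F, 3 O, 1 S.
Implicit hydrogens by atom environment:
  3 × C (aromatic): no H
  2 × O: no H
  1 × C: 3 H
  1 × C (aromatic): 1 H
  1 × C: no H
  1 × F: no H
  1 × O (charge -1): no H
  1 × S (aromatic): no H
  Total hydrogens = 4.
Net charge -1.
Molecular formula: C6H4FO3S-

C6H4FO3S-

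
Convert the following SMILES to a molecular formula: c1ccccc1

C6H6

Heavy atoms from the SMILES: 6 C.
Implicit hydrogens by atom environment:
  6 × C (aromatic): 1 H each → 6
  Total hydrogens = 6.
Molecular formula: C6H6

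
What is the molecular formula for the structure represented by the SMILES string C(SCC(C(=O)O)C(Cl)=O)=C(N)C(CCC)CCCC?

C14H24ClNO3S

Heavy atoms from the SMILES: 14 C, 1 Cl, 1 N, 3 O, 1 S.
Implicit hydrogens by atom environment:
  6 × C: 2 H each → 12
  3 × C: 1 H each → 3
  3 × C: no H
  2 × C: 3 H each → 6
  2 × O: no H
  1 × Cl: no H
  1 × N: 2 H
  1 × O: 1 H
  1 × S: no H
  Total hydrogens = 24.
Molecular formula: C14H24ClNO3S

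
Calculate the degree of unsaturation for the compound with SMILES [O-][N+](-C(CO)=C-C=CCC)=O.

Molecular formula from the SMILES: C7H11NO3.
DoU = (2C + 2 + N − H − X)/2 = (2·7 + 2 + 1 − 11 − 0)/2 = 6/2 = 3.
(Structurally: 0 ring(s) + 3 π bond(s) = 3.)

3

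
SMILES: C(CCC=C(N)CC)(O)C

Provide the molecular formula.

Heavy atoms from the SMILES: 8 C, 1 N, 1 O.
Implicit hydrogens by atom environment:
  3 × C: 2 H each → 6
  2 × C: 3 H each → 6
  2 × C: 1 H each → 2
  1 × C: no H
  1 × N: 2 H
  1 × O: 1 H
  Total hydrogens = 17.
Molecular formula: C8H17NO

C8H17NO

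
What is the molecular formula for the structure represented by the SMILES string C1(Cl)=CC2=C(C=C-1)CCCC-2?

C10H11Cl

Heavy atoms from the SMILES: 10 C, 1 Cl.
Implicit hydrogens by atom environment:
  4 × C: 2 H each → 8
  3 × C (aromatic): 1 H each → 3
  3 × C (aromatic): no H
  1 × Cl: no H
  Total hydrogens = 11.
Molecular formula: C10H11Cl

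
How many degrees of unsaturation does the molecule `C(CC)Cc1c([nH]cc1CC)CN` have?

3

Molecular formula from the SMILES: C11H20N2.
DoU = (2C + 2 + N − H − X)/2 = (2·11 + 2 + 2 − 20 − 0)/2 = 6/2 = 3.
(Structurally: 1 ring(s) + 2 π bond(s) = 3.)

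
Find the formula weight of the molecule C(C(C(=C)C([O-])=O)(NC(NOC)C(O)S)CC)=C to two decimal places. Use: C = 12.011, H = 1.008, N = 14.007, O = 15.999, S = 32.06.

275.34

Molecular formula: C11H19N2O4S-.
M = 11×12.011 + 19×1.008 + 2×14.007 + 4×15.999 + 1×32.06 = 275.34 g/mol.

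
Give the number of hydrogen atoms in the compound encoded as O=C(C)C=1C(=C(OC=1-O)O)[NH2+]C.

10

Hydrogens are implicit in SMILES; fill each atom to its normal valence:
  4 × C (aromatic): no H
  2 × C: 3 H each → 6
  2 × O: 1 H each → 2
  1 × C: no H
  1 × N (charge +1): 2 H
  1 × O (aromatic): no H
  1 × O: no H
  Total hydrogens = 10.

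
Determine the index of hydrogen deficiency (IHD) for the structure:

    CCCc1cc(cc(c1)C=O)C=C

Molecular formula from the SMILES: C12H14O.
DoU = (2C + 2 + N − H − X)/2 = (2·12 + 2 + 0 − 14 − 0)/2 = 12/2 = 6.
(Structurally: 1 ring(s) + 5 π bond(s) = 6.)

6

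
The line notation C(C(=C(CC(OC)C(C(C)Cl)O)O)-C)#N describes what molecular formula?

C10H16ClNO3

Heavy atoms from the SMILES: 10 C, 1 Cl, 1 N, 3 O.
Implicit hydrogens by atom environment:
  3 × C: 3 H each → 9
  3 × C: 1 H each → 3
  3 × C: no H
  2 × O: 1 H each → 2
  1 × C: 2 H
  1 × Cl: no H
  1 × N: no H
  1 × O: no H
  Total hydrogens = 16.
Molecular formula: C10H16ClNO3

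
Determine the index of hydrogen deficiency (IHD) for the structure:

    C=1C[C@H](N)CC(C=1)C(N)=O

3

Molecular formula from the SMILES: C7H12N2O.
DoU = (2C + 2 + N − H − X)/2 = (2·7 + 2 + 2 − 12 − 0)/2 = 6/2 = 3.
(Structurally: 1 ring(s) + 2 π bond(s) = 3.)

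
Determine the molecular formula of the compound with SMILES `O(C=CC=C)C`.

Heavy atoms from the SMILES: 5 C, 1 O.
Implicit hydrogens by atom environment:
  3 × C: 1 H each → 3
  1 × C: 3 H
  1 × C: 2 H
  1 × O: no H
  Total hydrogens = 8.
Molecular formula: C5H8O

C5H8O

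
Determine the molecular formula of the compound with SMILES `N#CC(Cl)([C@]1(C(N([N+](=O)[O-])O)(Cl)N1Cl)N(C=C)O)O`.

C6H6Cl3N5O5

Heavy atoms from the SMILES: 6 C, 3 Cl, 5 N, 5 O.
Implicit hydrogens by atom environment:
  4 × C: no H
  4 × N: no H
  3 × Cl: no H
  3 × O: 1 H each → 3
  1 × C: 2 H
  1 × C: 1 H
  1 × N (charge +1): no H
  1 × O: no H
  1 × O (charge -1): no H
  Total hydrogens = 6.
Molecular formula: C6H6Cl3N5O5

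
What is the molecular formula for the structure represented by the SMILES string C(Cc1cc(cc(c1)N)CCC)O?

C11H17NO

Heavy atoms from the SMILES: 11 C, 1 N, 1 O.
Implicit hydrogens by atom environment:
  4 × C: 2 H each → 8
  3 × C (aromatic): 1 H each → 3
  3 × C (aromatic): no H
  1 × C: 3 H
  1 × N: 2 H
  1 × O: 1 H
  Total hydrogens = 17.
Molecular formula: C11H17NO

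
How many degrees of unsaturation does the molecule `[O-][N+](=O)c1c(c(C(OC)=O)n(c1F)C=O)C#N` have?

Molecular formula from the SMILES: C8H4FN3O5.
DoU = (2C + 2 + N − H − X)/2 = (2·8 + 2 + 3 − 4 − 1)/2 = 16/2 = 8.
(Structurally: 1 ring(s) + 7 π bond(s) = 8.)

8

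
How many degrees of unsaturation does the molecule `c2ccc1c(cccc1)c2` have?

7

Molecular formula from the SMILES: C10H8.
DoU = (2C + 2 + N − H − X)/2 = (2·10 + 2 + 0 − 8 − 0)/2 = 14/2 = 7.
(Structurally: 2 ring(s) + 5 π bond(s) = 7.)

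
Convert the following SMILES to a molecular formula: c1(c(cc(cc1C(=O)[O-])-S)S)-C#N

Heavy atoms from the SMILES: 8 C, 1 N, 2 O, 2 S.
Implicit hydrogens by atom environment:
  4 × C (aromatic): no H
  2 × C (aromatic): 1 H each → 2
  2 × C: no H
  2 × S: 1 H each → 2
  1 × N: no H
  1 × O: no H
  1 × O (charge -1): no H
  Total hydrogens = 4.
Net charge -1.
Molecular formula: C8H4NO2S2-

C8H4NO2S2-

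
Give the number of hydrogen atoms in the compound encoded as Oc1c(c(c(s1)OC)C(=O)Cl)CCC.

11

Hydrogens are implicit in SMILES; fill each atom to its normal valence:
  4 × C (aromatic): no H
  2 × C: 3 H each → 6
  2 × C: 2 H each → 4
  2 × O: no H
  1 × C: no H
  1 × Cl: no H
  1 × O: 1 H
  1 × S (aromatic): no H
  Total hydrogens = 11.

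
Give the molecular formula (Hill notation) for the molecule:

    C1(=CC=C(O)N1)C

Heavy atoms from the SMILES: 5 C, 1 N, 1 O.
Implicit hydrogens by atom environment:
  2 × C (aromatic): 1 H each → 2
  2 × C (aromatic): no H
  1 × C: 3 H
  1 × N (aromatic): 1 H
  1 × O: 1 H
  Total hydrogens = 7.
Molecular formula: C5H7NO

C5H7NO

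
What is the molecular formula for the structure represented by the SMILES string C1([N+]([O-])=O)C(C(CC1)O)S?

C5H9NO3S

Heavy atoms from the SMILES: 5 C, 1 N, 3 O, 1 S.
Implicit hydrogens by atom environment:
  3 × C: 1 H each → 3
  2 × C: 2 H each → 4
  1 × N (charge +1): no H
  1 × O: 1 H
  1 × O: no H
  1 × O (charge -1): no H
  1 × S: 1 H
  Total hydrogens = 9.
Molecular formula: C5H9NO3S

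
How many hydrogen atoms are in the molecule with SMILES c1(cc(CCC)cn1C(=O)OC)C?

15

Hydrogens are implicit in SMILES; fill each atom to its normal valence:
  3 × C: 3 H each → 9
  2 × C: 2 H each → 4
  2 × C (aromatic): 1 H each → 2
  2 × C (aromatic): no H
  2 × O: no H
  1 × C: no H
  1 × N (aromatic): no H
  Total hydrogens = 15.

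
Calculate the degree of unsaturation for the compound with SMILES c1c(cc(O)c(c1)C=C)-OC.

Molecular formula from the SMILES: C9H10O2.
DoU = (2C + 2 + N − H − X)/2 = (2·9 + 2 + 0 − 10 − 0)/2 = 10/2 = 5.
(Structurally: 1 ring(s) + 4 π bond(s) = 5.)

5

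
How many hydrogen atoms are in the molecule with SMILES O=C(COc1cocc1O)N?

7

Hydrogens are implicit in SMILES; fill each atom to its normal valence:
  2 × C (aromatic): 1 H each → 2
  2 × C (aromatic): no H
  2 × O: no H
  1 × C: 2 H
  1 × C: no H
  1 × N: 2 H
  1 × O: 1 H
  1 × O (aromatic): no H
  Total hydrogens = 7.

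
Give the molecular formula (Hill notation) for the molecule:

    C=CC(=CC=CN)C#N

C7H8N2

Heavy atoms from the SMILES: 7 C, 2 N.
Implicit hydrogens by atom environment:
  4 × C: 1 H each → 4
  2 × C: no H
  1 × C: 2 H
  1 × N: 2 H
  1 × N: no H
  Total hydrogens = 8.
Molecular formula: C7H8N2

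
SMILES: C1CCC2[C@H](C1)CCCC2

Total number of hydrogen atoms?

18

Hydrogens are implicit in SMILES; fill each atom to its normal valence:
  8 × C: 2 H each → 16
  2 × C: 1 H each → 2
  Total hydrogens = 18.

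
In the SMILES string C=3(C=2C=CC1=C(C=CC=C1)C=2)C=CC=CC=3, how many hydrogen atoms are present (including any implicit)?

Hydrogens are implicit in SMILES; fill each atom to its normal valence:
  12 × C (aromatic): 1 H each → 12
  4 × C (aromatic): no H
  Total hydrogens = 12.

12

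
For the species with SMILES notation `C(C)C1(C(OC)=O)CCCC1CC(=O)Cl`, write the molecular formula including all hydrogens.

C11H17ClO3

Heavy atoms from the SMILES: 11 C, 1 Cl, 3 O.
Implicit hydrogens by atom environment:
  5 × C: 2 H each → 10
  3 × C: no H
  3 × O: no H
  2 × C: 3 H each → 6
  1 × C: 1 H
  1 × Cl: no H
  Total hydrogens = 17.
Molecular formula: C11H17ClO3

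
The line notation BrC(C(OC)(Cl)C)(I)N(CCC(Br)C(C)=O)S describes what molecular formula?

Heavy atoms from the SMILES: 2 Br, 9 C, 1 Cl, 1 I, 1 N, 2 O, 1 S.
Implicit hydrogens by atom environment:
  3 × C: 3 H each → 9
  3 × C: no H
  2 × Br: no H
  2 × C: 2 H each → 4
  2 × O: no H
  1 × C: 1 H
  1 × Cl: no H
  1 × I: no H
  1 × N: no H
  1 × S: 1 H
  Total hydrogens = 15.
Molecular formula: C9H15Br2ClINO2S

C9H15Br2ClINO2S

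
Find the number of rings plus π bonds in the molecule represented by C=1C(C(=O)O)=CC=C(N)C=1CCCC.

Molecular formula from the SMILES: C11H15NO2.
DoU = (2C + 2 + N − H − X)/2 = (2·11 + 2 + 1 − 15 − 0)/2 = 10/2 = 5.
(Structurally: 1 ring(s) + 4 π bond(s) = 5.)

5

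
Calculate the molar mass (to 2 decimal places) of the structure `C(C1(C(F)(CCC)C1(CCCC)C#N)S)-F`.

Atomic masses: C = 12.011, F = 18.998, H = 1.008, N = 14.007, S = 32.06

247.35

Molecular formula: C12H19F2NS.
M = 12×12.011 + 2×18.998 + 19×1.008 + 1×14.007 + 1×32.06 = 247.35 g/mol.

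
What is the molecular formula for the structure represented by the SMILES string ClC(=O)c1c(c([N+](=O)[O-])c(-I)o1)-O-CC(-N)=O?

C7H4ClIN2O6

Heavy atoms from the SMILES: 7 C, 1 Cl, 1 I, 2 N, 6 O.
Implicit hydrogens by atom environment:
  4 × C (aromatic): no H
  4 × O: no H
  2 × C: no H
  1 × C: 2 H
  1 × Cl: no H
  1 × I: no H
  1 × N: 2 H
  1 × N (charge +1): no H
  1 × O (aromatic): no H
  1 × O (charge -1): no H
  Total hydrogens = 4.
Molecular formula: C7H4ClIN2O6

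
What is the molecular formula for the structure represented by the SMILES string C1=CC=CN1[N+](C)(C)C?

Heavy atoms from the SMILES: 7 C, 2 N.
Implicit hydrogens by atom environment:
  4 × C (aromatic): 1 H each → 4
  3 × C: 3 H each → 9
  1 × N (aromatic): no H
  1 × N (charge +1): no H
  Total hydrogens = 13.
Net charge +1.
Molecular formula: C7H13N2+

C7H13N2+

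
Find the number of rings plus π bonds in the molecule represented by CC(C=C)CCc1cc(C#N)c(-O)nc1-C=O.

Molecular formula from the SMILES: C13H14N2O2.
DoU = (2C + 2 + N − H − X)/2 = (2·13 + 2 + 2 − 14 − 0)/2 = 16/2 = 8.
(Structurally: 1 ring(s) + 7 π bond(s) = 8.)

8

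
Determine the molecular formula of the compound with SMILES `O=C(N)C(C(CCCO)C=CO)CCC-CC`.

C13H25NO3

Heavy atoms from the SMILES: 13 C, 1 N, 3 O.
Implicit hydrogens by atom environment:
  7 × C: 2 H each → 14
  4 × C: 1 H each → 4
  2 × O: 1 H each → 2
  1 × C: 3 H
  1 × C: no H
  1 × N: 2 H
  1 × O: no H
  Total hydrogens = 25.
Molecular formula: C13H25NO3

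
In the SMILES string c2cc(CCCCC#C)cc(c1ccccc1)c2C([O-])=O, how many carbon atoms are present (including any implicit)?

19

The symbol for carbon appears 19 times in the SMILES. Lowercase c denotes aromatic carbon and counts toward C.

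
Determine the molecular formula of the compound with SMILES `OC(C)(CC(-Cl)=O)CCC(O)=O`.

Heavy atoms from the SMILES: 7 C, 1 Cl, 4 O.
Implicit hydrogens by atom environment:
  3 × C: 2 H each → 6
  3 × C: no H
  2 × O: 1 H each → 2
  2 × O: no H
  1 × C: 3 H
  1 × Cl: no H
  Total hydrogens = 11.
Molecular formula: C7H11ClO4

C7H11ClO4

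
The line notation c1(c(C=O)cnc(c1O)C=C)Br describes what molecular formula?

C8H6BrNO2

Heavy atoms from the SMILES: 1 Br, 8 C, 1 N, 2 O.
Implicit hydrogens by atom environment:
  4 × C (aromatic): no H
  2 × C: 1 H each → 2
  1 × Br: no H
  1 × C: 2 H
  1 × C (aromatic): 1 H
  1 × N (aromatic): no H
  1 × O: 1 H
  1 × O: no H
  Total hydrogens = 6.
Molecular formula: C8H6BrNO2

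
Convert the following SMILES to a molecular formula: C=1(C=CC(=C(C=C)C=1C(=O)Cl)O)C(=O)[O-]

C10H6ClO4-

Heavy atoms from the SMILES: 10 C, 1 Cl, 4 O.
Implicit hydrogens by atom environment:
  4 × C (aromatic): no H
  2 × C (aromatic): 1 H each → 2
  2 × C: no H
  2 × O: no H
  1 × C: 2 H
  1 × C: 1 H
  1 × Cl: no H
  1 × O: 1 H
  1 × O (charge -1): no H
  Total hydrogens = 6.
Net charge -1.
Molecular formula: C10H6ClO4-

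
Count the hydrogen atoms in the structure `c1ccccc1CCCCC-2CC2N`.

19

Hydrogens are implicit in SMILES; fill each atom to its normal valence:
  5 × C: 2 H each → 10
  5 × C (aromatic): 1 H each → 5
  2 × C: 1 H each → 2
  1 × C (aromatic): no H
  1 × N: 2 H
  Total hydrogens = 19.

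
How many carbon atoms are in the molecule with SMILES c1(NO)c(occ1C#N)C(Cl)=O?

6

The symbol for carbon appears 6 times in the SMILES. Lowercase c denotes aromatic carbon and counts toward C.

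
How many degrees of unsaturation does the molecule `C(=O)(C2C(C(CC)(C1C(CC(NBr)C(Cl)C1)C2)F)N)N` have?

Molecular formula from the SMILES: C13H22BrClFN3O.
DoU = (2C + 2 + N − H − X)/2 = (2·13 + 2 + 3 − 22 − 3)/2 = 6/2 = 3.
(Structurally: 2 ring(s) + 1 π bond(s) = 3.)

3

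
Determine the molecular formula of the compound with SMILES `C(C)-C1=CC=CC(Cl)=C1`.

C8H9Cl

Heavy atoms from the SMILES: 8 C, 1 Cl.
Implicit hydrogens by atom environment:
  4 × C (aromatic): 1 H each → 4
  2 × C (aromatic): no H
  1 × C: 3 H
  1 × C: 2 H
  1 × Cl: no H
  Total hydrogens = 9.
Molecular formula: C8H9Cl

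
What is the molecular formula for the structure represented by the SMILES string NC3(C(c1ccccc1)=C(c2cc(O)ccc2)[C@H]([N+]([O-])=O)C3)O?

C17H16N2O4

Heavy atoms from the SMILES: 17 C, 2 N, 4 O.
Implicit hydrogens by atom environment:
  9 × C (aromatic): 1 H each → 9
  3 × C: no H
  3 × C (aromatic): no H
  2 × O: 1 H each → 2
  1 × C: 2 H
  1 × C: 1 H
  1 × N: 2 H
  1 × N (charge +1): no H
  1 × O: no H
  1 × O (charge -1): no H
  Total hydrogens = 16.
Molecular formula: C17H16N2O4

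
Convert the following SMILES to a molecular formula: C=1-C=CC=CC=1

Heavy atoms from the SMILES: 6 C.
Implicit hydrogens by atom environment:
  6 × C (aromatic): 1 H each → 6
  Total hydrogens = 6.
Molecular formula: C6H6

C6H6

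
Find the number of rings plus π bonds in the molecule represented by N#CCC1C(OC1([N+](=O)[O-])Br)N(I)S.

Molecular formula from the SMILES: C5H5BrIN3O3S.
DoU = (2C + 2 + N − H − X)/2 = (2·5 + 2 + 3 − 5 − 2)/2 = 8/2 = 4.
(Structurally: 1 ring(s) + 3 π bond(s) = 4.)

4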